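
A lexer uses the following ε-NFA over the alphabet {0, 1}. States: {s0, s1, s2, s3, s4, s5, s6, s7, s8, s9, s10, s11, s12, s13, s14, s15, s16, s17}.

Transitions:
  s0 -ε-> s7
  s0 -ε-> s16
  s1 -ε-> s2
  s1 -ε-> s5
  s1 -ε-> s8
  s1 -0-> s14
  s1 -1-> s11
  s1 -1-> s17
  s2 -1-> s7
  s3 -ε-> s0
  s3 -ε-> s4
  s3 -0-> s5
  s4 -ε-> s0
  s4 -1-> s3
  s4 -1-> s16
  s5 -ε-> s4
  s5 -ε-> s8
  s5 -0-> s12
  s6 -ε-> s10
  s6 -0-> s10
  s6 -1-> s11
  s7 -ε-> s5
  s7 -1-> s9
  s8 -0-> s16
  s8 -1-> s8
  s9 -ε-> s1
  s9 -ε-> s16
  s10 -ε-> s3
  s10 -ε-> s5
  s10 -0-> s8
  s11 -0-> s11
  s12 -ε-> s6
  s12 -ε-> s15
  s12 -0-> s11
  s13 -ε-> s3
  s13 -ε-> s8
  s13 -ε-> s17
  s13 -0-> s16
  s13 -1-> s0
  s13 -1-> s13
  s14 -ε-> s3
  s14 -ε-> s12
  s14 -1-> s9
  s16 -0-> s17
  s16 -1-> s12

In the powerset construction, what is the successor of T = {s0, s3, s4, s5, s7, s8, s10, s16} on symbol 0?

s3 on 0 → {s5}.
s5 on 0 → {s12}.
s8 on 0 → {s16}.
s10 on 0 → {s8}.
s16 on 0 → {s17}.
No 0-transition from s0, s4, s7.
Union after reading 0: {s5, s8, s12, s16, s17}.
Now take the ε-closure:
From s5 via ε: add s4.
From s12 via ε: add s6, s15.
From s4 via ε: add s0.
From s6 via ε: add s10.
From s0 via ε: add s7.
From s10 via ε: add s3.
No new states can be added; the closed set is {s0, s3, s4, s5, s6, s7, s8, s10, s12, s15, s16, s17}.

{s0, s3, s4, s5, s6, s7, s8, s10, s12, s15, s16, s17}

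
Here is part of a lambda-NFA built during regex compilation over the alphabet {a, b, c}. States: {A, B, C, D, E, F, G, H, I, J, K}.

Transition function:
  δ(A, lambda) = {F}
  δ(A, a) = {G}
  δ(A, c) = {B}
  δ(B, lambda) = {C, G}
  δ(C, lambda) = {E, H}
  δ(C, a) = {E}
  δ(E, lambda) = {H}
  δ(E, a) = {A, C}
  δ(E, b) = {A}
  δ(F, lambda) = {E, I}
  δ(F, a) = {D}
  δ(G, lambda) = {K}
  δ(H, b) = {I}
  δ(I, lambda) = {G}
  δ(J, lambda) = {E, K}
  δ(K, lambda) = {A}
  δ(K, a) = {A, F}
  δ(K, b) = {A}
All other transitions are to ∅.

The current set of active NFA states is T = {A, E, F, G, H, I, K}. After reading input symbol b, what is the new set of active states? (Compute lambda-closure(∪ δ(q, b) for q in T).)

{A, E, F, G, H, I, K}

E on b → {A}.
H on b → {I}.
K on b → {A}.
No b-transition from A, F, G, I.
Union after reading b: {A, I}.
Now take the lambda-closure:
From A via lambda: add F.
From I via lambda: add G.
From F via lambda: add E.
From G via lambda: add K.
From E via lambda: add H.
No new states can be added; the closed set is {A, E, F, G, H, I, K}.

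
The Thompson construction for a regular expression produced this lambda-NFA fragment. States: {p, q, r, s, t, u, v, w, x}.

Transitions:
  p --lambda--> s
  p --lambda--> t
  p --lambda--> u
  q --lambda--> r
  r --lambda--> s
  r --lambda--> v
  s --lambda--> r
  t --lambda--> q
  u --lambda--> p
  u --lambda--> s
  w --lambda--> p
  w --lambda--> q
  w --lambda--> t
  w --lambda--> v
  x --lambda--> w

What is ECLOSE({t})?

Start with {t}.
From t via lambda: add q.
From q via lambda: add r.
From r via lambda: add s, v.
No new states can be added; the closed set is {q, r, s, t, v}.

{q, r, s, t, v}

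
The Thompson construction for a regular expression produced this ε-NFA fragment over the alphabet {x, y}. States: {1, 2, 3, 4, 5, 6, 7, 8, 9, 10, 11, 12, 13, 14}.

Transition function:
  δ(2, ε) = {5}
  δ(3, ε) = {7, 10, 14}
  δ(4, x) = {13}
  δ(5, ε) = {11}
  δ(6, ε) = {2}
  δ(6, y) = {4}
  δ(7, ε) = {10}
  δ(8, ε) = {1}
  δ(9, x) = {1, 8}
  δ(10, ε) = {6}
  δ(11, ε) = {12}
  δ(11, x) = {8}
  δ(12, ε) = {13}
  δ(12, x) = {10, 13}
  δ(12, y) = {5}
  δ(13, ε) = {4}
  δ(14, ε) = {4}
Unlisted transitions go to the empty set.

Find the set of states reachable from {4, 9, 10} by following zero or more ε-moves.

{2, 4, 5, 6, 9, 10, 11, 12, 13}

Start with {4, 9, 10}.
From 10 via ε: add 6.
From 6 via ε: add 2.
From 2 via ε: add 5.
From 5 via ε: add 11.
From 11 via ε: add 12.
From 12 via ε: add 13.
No new states can be added; the closed set is {2, 4, 5, 6, 9, 10, 11, 12, 13}.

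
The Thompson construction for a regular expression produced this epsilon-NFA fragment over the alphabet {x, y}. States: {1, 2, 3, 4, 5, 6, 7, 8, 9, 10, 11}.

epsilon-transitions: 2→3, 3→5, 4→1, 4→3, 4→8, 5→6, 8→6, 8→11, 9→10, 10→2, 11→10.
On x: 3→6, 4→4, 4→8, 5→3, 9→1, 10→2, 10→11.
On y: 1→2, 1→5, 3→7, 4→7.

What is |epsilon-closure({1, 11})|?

Start with {1, 11}.
From 11 via epsilon: add 10.
From 10 via epsilon: add 2.
From 2 via epsilon: add 3.
From 3 via epsilon: add 5.
From 5 via epsilon: add 6.
epsilon-closure = {1, 2, 3, 5, 6, 10, 11}, which has 7 states.

7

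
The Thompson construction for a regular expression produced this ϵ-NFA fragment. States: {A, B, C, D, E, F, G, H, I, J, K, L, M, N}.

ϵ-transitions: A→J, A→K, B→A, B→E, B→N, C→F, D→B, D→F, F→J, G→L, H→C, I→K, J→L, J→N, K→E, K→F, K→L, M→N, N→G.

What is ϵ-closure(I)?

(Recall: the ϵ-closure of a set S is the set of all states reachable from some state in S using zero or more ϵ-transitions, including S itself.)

{E, F, G, I, J, K, L, N}

Start with {I}.
From I via ϵ: add K.
From K via ϵ: add E, F, L.
From F via ϵ: add J.
From J via ϵ: add N.
From N via ϵ: add G.
No new states can be added; the closed set is {E, F, G, I, J, K, L, N}.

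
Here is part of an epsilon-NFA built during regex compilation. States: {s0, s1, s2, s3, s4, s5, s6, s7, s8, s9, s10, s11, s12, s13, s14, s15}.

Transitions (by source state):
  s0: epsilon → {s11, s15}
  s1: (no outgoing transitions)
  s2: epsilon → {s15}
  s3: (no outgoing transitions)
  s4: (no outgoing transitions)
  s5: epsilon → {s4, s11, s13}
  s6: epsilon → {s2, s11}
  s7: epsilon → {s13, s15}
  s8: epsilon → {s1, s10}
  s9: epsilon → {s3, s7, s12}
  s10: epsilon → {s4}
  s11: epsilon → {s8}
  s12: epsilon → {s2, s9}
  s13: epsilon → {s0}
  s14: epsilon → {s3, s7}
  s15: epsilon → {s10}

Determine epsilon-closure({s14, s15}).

{s0, s1, s3, s4, s7, s8, s10, s11, s13, s14, s15}

Start with {s14, s15}.
From s14 via epsilon: add s3, s7.
From s15 via epsilon: add s10.
From s7 via epsilon: add s13.
From s10 via epsilon: add s4.
From s13 via epsilon: add s0.
From s0 via epsilon: add s11.
From s11 via epsilon: add s8.
From s8 via epsilon: add s1.
No new states can be added; the closed set is {s0, s1, s3, s4, s7, s8, s10, s11, s13, s14, s15}.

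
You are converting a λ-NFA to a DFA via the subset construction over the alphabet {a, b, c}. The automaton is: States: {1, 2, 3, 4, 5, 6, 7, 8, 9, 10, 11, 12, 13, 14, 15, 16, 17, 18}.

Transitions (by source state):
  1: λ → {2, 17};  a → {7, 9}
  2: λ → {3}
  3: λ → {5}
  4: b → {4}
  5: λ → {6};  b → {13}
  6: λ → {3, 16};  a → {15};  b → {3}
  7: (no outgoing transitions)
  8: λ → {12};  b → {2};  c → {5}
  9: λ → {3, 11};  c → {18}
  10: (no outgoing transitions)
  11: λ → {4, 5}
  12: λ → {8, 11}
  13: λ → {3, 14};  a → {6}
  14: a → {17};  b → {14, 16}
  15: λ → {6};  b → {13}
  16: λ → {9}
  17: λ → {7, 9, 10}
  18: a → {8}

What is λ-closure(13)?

Start with {13}.
From 13 via λ: add 3, 14.
From 3 via λ: add 5.
From 5 via λ: add 6.
From 6 via λ: add 16.
From 16 via λ: add 9.
From 9 via λ: add 11.
From 11 via λ: add 4.
No new states can be added; the closed set is {3, 4, 5, 6, 9, 11, 13, 14, 16}.

{3, 4, 5, 6, 9, 11, 13, 14, 16}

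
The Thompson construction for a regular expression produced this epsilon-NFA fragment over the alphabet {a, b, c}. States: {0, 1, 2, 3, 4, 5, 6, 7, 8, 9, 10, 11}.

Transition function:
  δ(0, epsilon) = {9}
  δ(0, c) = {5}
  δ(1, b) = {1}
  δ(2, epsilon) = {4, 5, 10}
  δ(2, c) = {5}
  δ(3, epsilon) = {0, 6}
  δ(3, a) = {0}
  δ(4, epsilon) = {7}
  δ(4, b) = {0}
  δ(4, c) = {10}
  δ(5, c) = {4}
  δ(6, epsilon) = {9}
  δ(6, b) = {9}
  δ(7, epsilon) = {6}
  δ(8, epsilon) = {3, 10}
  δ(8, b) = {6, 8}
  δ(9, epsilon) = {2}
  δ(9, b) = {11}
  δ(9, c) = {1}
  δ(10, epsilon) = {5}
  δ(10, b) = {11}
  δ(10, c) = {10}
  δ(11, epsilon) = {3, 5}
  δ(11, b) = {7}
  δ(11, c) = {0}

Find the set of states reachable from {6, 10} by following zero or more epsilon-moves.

Start with {6, 10}.
From 6 via epsilon: add 9.
From 10 via epsilon: add 5.
From 9 via epsilon: add 2.
From 2 via epsilon: add 4.
From 4 via epsilon: add 7.
No new states can be added; the closed set is {2, 4, 5, 6, 7, 9, 10}.

{2, 4, 5, 6, 7, 9, 10}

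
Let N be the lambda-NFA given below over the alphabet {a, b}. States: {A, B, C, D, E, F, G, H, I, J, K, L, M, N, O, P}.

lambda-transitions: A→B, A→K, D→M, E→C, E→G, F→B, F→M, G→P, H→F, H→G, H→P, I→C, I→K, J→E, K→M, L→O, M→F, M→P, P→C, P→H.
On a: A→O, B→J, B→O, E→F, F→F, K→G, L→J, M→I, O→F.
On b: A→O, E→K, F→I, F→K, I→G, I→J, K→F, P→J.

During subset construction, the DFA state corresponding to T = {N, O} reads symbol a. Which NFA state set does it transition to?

O on a → {F}.
No a-transition from N.
Union after reading a: {F}.
Now take the lambda-closure:
From F via lambda: add B, M.
From M via lambda: add P.
From P via lambda: add C, H.
From H via lambda: add G.
No new states can be added; the closed set is {B, C, F, G, H, M, P}.

{B, C, F, G, H, M, P}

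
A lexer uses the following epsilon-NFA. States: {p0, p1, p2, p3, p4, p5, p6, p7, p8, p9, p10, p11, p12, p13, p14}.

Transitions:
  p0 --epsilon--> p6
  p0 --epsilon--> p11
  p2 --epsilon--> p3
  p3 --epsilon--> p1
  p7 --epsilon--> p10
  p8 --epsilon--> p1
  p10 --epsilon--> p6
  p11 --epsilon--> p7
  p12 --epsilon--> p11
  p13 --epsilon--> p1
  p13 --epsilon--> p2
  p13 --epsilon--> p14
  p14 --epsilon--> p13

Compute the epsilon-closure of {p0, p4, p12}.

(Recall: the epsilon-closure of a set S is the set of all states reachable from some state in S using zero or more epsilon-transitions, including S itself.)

{p0, p4, p6, p7, p10, p11, p12}

Start with {p0, p4, p12}.
From p0 via epsilon: add p6, p11.
From p11 via epsilon: add p7.
From p7 via epsilon: add p10.
No new states can be added; the closed set is {p0, p4, p6, p7, p10, p11, p12}.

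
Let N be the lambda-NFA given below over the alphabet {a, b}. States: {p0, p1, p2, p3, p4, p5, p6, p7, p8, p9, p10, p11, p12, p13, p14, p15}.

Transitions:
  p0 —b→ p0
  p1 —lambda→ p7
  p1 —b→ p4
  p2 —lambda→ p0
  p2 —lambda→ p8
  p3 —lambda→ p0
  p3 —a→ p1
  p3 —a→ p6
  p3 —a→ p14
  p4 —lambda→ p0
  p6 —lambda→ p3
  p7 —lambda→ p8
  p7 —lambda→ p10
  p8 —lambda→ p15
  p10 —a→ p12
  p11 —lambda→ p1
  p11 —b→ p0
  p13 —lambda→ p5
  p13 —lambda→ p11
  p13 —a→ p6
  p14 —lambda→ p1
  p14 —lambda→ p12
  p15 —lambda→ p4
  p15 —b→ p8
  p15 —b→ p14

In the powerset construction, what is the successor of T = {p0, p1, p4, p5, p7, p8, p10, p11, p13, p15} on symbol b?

{p0, p1, p4, p7, p8, p10, p12, p14, p15}

p0 on b → {p0}.
p1 on b → {p4}.
p11 on b → {p0}.
p15 on b → {p8, p14}.
No b-transition from p4, p5, p7, p8, p10, p13.
Union after reading b: {p0, p4, p8, p14}.
Now take the lambda-closure:
From p8 via lambda: add p15.
From p14 via lambda: add p1, p12.
From p1 via lambda: add p7.
From p7 via lambda: add p10.
No new states can be added; the closed set is {p0, p1, p4, p7, p8, p10, p12, p14, p15}.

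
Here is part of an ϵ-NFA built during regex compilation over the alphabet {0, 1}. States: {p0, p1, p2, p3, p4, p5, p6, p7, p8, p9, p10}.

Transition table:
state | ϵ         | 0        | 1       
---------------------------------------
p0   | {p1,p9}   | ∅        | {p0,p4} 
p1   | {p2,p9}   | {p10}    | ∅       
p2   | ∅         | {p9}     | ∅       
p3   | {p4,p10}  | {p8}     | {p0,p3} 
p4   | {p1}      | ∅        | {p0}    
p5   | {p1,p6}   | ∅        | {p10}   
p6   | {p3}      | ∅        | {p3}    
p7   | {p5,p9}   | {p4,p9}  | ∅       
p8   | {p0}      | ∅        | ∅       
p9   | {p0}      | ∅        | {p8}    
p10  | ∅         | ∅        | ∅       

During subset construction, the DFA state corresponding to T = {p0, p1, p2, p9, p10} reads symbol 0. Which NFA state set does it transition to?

p1 on 0 → {p10}.
p2 on 0 → {p9}.
No 0-transition from p0, p9, p10.
Union after reading 0: {p9, p10}.
Now take the ϵ-closure:
From p9 via ϵ: add p0.
From p0 via ϵ: add p1.
From p1 via ϵ: add p2.
No new states can be added; the closed set is {p0, p1, p2, p9, p10}.

{p0, p1, p2, p9, p10}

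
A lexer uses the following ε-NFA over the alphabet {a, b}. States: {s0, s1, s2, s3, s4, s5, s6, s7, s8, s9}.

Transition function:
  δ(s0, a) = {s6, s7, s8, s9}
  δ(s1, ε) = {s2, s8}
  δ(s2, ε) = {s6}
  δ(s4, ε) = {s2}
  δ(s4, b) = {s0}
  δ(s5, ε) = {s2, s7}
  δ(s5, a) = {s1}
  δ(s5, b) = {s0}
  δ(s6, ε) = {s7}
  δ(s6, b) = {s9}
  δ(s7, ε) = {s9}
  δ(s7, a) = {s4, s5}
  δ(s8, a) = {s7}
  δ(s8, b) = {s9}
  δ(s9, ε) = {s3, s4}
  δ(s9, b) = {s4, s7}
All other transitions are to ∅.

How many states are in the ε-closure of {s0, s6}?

7

Start with {s0, s6}.
From s6 via ε: add s7.
From s7 via ε: add s9.
From s9 via ε: add s3, s4.
From s4 via ε: add s2.
ε-closure = {s0, s2, s3, s4, s6, s7, s9}, which has 7 states.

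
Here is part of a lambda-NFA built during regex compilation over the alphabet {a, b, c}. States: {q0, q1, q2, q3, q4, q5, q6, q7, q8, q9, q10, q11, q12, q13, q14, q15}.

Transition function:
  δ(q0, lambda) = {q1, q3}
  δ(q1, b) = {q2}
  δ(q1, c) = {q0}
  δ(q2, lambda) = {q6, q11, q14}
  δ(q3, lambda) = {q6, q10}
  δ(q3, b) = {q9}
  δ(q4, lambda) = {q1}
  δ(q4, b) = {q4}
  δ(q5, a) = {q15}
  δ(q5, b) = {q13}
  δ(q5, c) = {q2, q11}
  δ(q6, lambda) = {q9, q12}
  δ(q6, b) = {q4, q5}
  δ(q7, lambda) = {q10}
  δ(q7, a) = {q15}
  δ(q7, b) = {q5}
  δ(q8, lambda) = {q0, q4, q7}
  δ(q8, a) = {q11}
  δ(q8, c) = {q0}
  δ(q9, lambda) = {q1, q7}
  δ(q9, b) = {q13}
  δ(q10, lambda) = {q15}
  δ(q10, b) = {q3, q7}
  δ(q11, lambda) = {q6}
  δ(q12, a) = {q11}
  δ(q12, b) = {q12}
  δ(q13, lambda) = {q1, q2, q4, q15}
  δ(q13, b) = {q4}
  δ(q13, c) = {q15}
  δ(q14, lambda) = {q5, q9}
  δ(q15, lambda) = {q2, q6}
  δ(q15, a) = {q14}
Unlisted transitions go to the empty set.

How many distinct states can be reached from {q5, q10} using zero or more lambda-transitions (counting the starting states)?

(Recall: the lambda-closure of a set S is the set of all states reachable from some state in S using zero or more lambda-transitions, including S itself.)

11

Start with {q5, q10}.
From q10 via lambda: add q15.
From q15 via lambda: add q2, q6.
From q2 via lambda: add q11, q14.
From q6 via lambda: add q9, q12.
From q9 via lambda: add q1, q7.
lambda-closure = {q1, q2, q5, q6, q7, q9, q10, q11, q12, q14, q15}, which has 11 states.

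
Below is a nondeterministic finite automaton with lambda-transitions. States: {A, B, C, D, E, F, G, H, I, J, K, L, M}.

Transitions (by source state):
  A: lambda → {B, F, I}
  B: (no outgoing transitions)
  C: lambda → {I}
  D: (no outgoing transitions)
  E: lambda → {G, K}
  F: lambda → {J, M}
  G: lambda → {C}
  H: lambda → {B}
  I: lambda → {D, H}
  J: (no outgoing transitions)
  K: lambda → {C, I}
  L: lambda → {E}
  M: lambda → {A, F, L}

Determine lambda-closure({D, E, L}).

Start with {D, E, L}.
From E via lambda: add G, K.
From G via lambda: add C.
From K via lambda: add I.
From I via lambda: add H.
From H via lambda: add B.
No new states can be added; the closed set is {B, C, D, E, G, H, I, K, L}.

{B, C, D, E, G, H, I, K, L}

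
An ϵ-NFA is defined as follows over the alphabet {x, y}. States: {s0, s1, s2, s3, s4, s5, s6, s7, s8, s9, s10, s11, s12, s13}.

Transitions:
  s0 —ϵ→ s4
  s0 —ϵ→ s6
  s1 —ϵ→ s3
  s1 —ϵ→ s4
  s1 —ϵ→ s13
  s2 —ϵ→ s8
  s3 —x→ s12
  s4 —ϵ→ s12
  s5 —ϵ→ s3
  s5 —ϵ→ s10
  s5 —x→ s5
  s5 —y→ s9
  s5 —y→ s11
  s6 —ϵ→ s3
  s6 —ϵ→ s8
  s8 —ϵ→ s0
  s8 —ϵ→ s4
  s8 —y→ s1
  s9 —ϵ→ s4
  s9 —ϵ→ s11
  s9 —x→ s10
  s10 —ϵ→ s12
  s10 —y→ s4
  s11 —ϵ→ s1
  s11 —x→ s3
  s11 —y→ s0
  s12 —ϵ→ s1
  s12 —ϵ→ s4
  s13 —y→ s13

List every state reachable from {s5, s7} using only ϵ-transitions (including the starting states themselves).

Start with {s5, s7}.
From s5 via ϵ: add s3, s10.
From s10 via ϵ: add s12.
From s12 via ϵ: add s1, s4.
From s1 via ϵ: add s13.
No new states can be added; the closed set is {s1, s3, s4, s5, s7, s10, s12, s13}.

{s1, s3, s4, s5, s7, s10, s12, s13}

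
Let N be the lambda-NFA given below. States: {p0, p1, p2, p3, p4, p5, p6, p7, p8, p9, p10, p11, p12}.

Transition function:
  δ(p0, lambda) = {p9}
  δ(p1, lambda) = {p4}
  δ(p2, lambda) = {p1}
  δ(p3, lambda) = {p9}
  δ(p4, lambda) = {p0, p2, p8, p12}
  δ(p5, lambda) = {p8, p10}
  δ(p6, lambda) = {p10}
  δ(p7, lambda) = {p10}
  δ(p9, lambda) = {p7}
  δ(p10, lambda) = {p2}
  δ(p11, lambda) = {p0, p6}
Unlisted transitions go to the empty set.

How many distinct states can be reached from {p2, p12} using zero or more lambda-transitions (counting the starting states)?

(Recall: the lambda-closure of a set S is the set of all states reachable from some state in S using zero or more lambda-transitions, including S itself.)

Start with {p2, p12}.
From p2 via lambda: add p1.
From p1 via lambda: add p4.
From p4 via lambda: add p0, p8.
From p0 via lambda: add p9.
From p9 via lambda: add p7.
From p7 via lambda: add p10.
lambda-closure = {p0, p1, p2, p4, p7, p8, p9, p10, p12}, which has 9 states.

9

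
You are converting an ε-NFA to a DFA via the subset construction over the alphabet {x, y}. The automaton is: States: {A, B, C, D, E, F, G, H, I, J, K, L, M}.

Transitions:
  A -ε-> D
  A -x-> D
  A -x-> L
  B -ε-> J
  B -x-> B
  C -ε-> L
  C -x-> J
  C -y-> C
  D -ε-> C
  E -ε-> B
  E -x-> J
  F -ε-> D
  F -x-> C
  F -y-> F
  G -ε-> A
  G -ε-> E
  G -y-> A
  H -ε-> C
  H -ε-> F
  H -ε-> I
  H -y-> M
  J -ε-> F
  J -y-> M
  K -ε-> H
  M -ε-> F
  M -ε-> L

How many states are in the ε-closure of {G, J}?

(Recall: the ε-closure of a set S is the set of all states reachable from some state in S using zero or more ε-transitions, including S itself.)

Start with {G, J}.
From G via ε: add A, E.
From J via ε: add F.
From A via ε: add D.
From E via ε: add B.
From D via ε: add C.
From C via ε: add L.
ε-closure = {A, B, C, D, E, F, G, J, L}, which has 9 states.

9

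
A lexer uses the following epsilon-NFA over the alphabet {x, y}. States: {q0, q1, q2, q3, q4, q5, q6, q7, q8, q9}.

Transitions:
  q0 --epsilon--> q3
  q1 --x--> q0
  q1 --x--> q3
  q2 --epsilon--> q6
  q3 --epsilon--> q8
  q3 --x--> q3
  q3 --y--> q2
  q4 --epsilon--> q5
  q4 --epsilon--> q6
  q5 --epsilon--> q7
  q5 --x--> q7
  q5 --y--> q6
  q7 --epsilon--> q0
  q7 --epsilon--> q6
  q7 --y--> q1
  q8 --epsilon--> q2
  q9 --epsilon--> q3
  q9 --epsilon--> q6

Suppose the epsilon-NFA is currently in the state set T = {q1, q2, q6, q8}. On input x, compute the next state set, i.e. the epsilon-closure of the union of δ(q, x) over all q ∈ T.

{q0, q2, q3, q6, q8}

q1 on x → {q0, q3}.
No x-transition from q2, q6, q8.
Union after reading x: {q0, q3}.
Now take the epsilon-closure:
From q3 via epsilon: add q8.
From q8 via epsilon: add q2.
From q2 via epsilon: add q6.
No new states can be added; the closed set is {q0, q2, q3, q6, q8}.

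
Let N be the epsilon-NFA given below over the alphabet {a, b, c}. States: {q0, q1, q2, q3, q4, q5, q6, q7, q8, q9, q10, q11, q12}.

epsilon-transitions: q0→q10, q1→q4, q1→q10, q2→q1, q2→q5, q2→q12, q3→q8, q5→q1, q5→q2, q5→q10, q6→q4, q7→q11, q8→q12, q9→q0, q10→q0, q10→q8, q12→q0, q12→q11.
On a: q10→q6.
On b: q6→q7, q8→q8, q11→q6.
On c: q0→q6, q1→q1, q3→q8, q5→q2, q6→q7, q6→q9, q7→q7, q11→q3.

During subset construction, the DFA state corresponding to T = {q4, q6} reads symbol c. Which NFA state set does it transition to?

{q0, q7, q8, q9, q10, q11, q12}

q6 on c → {q7, q9}.
No c-transition from q4.
Union after reading c: {q7, q9}.
Now take the epsilon-closure:
From q7 via epsilon: add q11.
From q9 via epsilon: add q0.
From q0 via epsilon: add q10.
From q10 via epsilon: add q8.
From q8 via epsilon: add q12.
No new states can be added; the closed set is {q0, q7, q8, q9, q10, q11, q12}.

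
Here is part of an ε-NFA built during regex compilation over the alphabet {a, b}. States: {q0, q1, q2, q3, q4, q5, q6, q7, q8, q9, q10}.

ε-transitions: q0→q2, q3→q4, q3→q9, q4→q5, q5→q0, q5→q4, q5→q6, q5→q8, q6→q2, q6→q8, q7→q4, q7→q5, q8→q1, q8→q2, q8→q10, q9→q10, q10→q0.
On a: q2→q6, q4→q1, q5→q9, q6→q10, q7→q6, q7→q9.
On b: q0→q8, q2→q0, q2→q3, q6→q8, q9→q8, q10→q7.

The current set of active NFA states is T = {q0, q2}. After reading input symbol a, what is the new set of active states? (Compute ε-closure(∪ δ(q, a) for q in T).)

{q0, q1, q2, q6, q8, q10}

q2 on a → {q6}.
No a-transition from q0.
Union after reading a: {q6}.
Now take the ε-closure:
From q6 via ε: add q2, q8.
From q8 via ε: add q1, q10.
From q10 via ε: add q0.
No new states can be added; the closed set is {q0, q1, q2, q6, q8, q10}.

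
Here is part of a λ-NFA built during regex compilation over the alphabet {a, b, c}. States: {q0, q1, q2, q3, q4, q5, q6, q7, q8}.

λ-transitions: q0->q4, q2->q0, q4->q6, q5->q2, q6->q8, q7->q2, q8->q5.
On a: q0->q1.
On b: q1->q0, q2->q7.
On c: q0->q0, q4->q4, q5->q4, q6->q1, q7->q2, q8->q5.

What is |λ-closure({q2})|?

6

Start with {q2}.
From q2 via λ: add q0.
From q0 via λ: add q4.
From q4 via λ: add q6.
From q6 via λ: add q8.
From q8 via λ: add q5.
λ-closure = {q0, q2, q4, q5, q6, q8}, which has 6 states.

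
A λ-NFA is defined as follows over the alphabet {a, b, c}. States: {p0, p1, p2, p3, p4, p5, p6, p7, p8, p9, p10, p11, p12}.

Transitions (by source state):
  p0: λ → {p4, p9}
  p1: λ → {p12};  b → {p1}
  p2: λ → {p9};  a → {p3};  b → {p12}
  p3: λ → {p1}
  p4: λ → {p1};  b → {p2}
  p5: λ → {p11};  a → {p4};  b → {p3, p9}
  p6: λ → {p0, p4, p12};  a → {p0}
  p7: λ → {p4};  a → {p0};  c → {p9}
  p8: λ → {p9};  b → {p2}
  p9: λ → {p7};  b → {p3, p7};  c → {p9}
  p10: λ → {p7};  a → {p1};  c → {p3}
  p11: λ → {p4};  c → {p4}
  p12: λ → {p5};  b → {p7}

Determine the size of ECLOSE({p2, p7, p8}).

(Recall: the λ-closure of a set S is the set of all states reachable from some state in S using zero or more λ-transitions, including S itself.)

Start with {p2, p7, p8}.
From p2 via λ: add p9.
From p7 via λ: add p4.
From p4 via λ: add p1.
From p1 via λ: add p12.
From p12 via λ: add p5.
From p5 via λ: add p11.
λ-closure = {p1, p2, p4, p5, p7, p8, p9, p11, p12}, which has 9 states.

9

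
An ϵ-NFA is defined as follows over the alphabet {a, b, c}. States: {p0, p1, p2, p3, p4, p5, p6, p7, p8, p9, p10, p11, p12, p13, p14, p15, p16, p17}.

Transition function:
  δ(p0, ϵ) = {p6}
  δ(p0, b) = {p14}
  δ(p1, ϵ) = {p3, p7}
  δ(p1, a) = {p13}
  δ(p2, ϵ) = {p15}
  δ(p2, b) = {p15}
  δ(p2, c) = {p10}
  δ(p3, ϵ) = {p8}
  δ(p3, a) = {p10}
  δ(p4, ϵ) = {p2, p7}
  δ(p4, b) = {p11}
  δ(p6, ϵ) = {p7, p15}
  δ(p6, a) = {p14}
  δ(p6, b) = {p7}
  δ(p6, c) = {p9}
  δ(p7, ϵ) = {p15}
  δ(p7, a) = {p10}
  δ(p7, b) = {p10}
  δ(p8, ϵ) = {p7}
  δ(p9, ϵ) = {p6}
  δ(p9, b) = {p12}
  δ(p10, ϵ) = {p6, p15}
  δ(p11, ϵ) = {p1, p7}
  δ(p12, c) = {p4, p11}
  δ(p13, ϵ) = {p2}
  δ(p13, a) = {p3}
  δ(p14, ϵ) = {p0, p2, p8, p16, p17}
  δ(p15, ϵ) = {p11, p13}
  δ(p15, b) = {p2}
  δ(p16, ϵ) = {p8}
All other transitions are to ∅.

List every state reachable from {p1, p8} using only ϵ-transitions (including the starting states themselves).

Start with {p1, p8}.
From p1 via ϵ: add p3, p7.
From p7 via ϵ: add p15.
From p15 via ϵ: add p11, p13.
From p13 via ϵ: add p2.
No new states can be added; the closed set is {p1, p2, p3, p7, p8, p11, p13, p15}.

{p1, p2, p3, p7, p8, p11, p13, p15}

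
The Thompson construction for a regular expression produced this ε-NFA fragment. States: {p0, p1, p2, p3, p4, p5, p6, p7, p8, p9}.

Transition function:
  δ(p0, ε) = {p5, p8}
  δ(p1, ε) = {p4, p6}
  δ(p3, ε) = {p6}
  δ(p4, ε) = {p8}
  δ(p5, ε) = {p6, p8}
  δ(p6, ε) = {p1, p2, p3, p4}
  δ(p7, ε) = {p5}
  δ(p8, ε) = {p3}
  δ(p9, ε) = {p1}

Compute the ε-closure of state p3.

{p1, p2, p3, p4, p6, p8}

Start with {p3}.
From p3 via ε: add p6.
From p6 via ε: add p1, p2, p4.
From p4 via ε: add p8.
No new states can be added; the closed set is {p1, p2, p3, p4, p6, p8}.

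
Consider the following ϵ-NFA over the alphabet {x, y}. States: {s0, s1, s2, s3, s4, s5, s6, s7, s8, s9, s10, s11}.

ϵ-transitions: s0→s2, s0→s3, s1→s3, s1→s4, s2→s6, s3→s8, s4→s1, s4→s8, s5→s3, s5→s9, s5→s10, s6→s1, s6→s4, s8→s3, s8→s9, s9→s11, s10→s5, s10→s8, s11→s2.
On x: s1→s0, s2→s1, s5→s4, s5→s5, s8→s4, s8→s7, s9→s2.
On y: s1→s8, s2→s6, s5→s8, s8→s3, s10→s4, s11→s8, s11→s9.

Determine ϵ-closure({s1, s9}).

Start with {s1, s9}.
From s1 via ϵ: add s3, s4.
From s9 via ϵ: add s11.
From s3 via ϵ: add s8.
From s11 via ϵ: add s2.
From s2 via ϵ: add s6.
No new states can be added; the closed set is {s1, s2, s3, s4, s6, s8, s9, s11}.

{s1, s2, s3, s4, s6, s8, s9, s11}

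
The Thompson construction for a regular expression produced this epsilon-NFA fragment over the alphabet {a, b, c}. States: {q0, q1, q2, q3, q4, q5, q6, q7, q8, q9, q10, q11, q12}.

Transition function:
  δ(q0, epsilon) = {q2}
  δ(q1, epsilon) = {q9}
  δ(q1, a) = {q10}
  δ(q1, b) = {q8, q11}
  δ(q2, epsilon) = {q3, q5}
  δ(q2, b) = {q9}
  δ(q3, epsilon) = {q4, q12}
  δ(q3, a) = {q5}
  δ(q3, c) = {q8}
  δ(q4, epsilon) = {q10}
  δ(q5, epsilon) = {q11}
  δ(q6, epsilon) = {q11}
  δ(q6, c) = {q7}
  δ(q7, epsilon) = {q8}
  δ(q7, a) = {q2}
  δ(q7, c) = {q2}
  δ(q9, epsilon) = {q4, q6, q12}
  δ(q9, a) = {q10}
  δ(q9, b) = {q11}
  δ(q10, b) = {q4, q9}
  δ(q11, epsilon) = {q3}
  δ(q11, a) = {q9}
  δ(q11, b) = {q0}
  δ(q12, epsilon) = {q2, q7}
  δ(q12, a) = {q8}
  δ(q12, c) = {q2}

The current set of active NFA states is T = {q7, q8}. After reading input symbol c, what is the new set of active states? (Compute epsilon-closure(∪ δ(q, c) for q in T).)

{q2, q3, q4, q5, q7, q8, q10, q11, q12}

q7 on c → {q2}.
No c-transition from q8.
Union after reading c: {q2}.
Now take the epsilon-closure:
From q2 via epsilon: add q3, q5.
From q3 via epsilon: add q4, q12.
From q5 via epsilon: add q11.
From q4 via epsilon: add q10.
From q12 via epsilon: add q7.
From q7 via epsilon: add q8.
No new states can be added; the closed set is {q2, q3, q4, q5, q7, q8, q10, q11, q12}.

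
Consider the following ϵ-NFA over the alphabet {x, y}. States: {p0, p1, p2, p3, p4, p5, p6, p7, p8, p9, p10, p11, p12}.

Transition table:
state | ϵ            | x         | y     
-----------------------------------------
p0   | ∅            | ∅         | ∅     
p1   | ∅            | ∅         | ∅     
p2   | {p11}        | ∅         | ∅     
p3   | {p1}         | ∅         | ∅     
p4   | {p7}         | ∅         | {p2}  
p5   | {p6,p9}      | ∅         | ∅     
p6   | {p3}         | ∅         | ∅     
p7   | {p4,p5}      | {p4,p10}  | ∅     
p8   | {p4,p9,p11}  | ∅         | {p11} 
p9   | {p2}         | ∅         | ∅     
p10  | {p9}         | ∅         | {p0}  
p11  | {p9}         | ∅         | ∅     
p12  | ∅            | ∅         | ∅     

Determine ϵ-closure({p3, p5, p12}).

{p1, p2, p3, p5, p6, p9, p11, p12}

Start with {p3, p5, p12}.
From p3 via ϵ: add p1.
From p5 via ϵ: add p6, p9.
From p9 via ϵ: add p2.
From p2 via ϵ: add p11.
No new states can be added; the closed set is {p1, p2, p3, p5, p6, p9, p11, p12}.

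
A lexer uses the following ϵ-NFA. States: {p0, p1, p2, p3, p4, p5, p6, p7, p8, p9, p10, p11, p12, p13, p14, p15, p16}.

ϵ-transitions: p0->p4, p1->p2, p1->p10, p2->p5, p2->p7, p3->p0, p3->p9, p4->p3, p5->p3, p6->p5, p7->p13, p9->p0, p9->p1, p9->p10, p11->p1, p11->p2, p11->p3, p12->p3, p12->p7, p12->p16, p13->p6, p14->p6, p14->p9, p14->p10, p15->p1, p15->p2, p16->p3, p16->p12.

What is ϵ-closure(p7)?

Start with {p7}.
From p7 via ϵ: add p13.
From p13 via ϵ: add p6.
From p6 via ϵ: add p5.
From p5 via ϵ: add p3.
From p3 via ϵ: add p0, p9.
From p0 via ϵ: add p4.
From p9 via ϵ: add p1, p10.
From p1 via ϵ: add p2.
No new states can be added; the closed set is {p0, p1, p2, p3, p4, p5, p6, p7, p9, p10, p13}.

{p0, p1, p2, p3, p4, p5, p6, p7, p9, p10, p13}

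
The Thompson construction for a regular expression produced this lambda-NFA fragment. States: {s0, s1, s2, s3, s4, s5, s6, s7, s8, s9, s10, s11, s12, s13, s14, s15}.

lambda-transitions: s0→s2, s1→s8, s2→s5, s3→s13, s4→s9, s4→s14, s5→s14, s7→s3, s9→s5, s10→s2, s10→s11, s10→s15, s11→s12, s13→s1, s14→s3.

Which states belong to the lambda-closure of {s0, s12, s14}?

{s0, s1, s2, s3, s5, s8, s12, s13, s14}

Start with {s0, s12, s14}.
From s0 via lambda: add s2.
From s14 via lambda: add s3.
From s2 via lambda: add s5.
From s3 via lambda: add s13.
From s13 via lambda: add s1.
From s1 via lambda: add s8.
No new states can be added; the closed set is {s0, s1, s2, s3, s5, s8, s12, s13, s14}.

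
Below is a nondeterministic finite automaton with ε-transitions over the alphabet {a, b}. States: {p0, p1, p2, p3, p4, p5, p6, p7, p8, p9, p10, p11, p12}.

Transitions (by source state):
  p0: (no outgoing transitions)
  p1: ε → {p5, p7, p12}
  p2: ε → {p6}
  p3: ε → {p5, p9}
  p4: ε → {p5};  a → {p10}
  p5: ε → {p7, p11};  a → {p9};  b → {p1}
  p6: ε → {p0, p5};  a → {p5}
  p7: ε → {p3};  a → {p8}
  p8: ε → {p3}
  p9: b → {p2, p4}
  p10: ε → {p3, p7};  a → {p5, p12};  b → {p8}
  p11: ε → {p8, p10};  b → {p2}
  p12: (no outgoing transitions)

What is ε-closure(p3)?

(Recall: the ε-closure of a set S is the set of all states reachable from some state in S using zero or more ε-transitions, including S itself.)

Start with {p3}.
From p3 via ε: add p5, p9.
From p5 via ε: add p7, p11.
From p11 via ε: add p8, p10.
No new states can be added; the closed set is {p3, p5, p7, p8, p9, p10, p11}.

{p3, p5, p7, p8, p9, p10, p11}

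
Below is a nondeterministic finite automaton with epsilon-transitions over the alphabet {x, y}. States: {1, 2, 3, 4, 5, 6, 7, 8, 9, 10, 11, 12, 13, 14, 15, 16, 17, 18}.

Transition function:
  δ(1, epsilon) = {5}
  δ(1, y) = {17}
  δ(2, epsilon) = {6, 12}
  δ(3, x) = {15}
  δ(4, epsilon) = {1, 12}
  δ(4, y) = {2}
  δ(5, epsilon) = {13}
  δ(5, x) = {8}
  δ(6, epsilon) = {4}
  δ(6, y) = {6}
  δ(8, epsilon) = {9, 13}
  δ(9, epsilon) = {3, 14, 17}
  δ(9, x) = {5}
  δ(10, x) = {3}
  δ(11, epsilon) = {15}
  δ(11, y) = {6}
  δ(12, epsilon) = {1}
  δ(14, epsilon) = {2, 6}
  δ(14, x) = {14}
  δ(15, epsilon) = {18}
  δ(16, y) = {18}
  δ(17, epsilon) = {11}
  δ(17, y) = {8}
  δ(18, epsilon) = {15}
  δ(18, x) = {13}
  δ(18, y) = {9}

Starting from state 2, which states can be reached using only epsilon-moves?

Start with {2}.
From 2 via epsilon: add 6, 12.
From 6 via epsilon: add 4.
From 12 via epsilon: add 1.
From 1 via epsilon: add 5.
From 5 via epsilon: add 13.
No new states can be added; the closed set is {1, 2, 4, 5, 6, 12, 13}.

{1, 2, 4, 5, 6, 12, 13}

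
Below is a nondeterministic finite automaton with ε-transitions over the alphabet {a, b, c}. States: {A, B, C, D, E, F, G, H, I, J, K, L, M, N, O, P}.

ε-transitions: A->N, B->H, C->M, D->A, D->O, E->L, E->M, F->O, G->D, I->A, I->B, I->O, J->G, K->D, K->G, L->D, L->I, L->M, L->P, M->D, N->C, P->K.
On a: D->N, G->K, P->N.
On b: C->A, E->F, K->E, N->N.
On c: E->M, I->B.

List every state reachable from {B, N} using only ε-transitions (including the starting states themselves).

{A, B, C, D, H, M, N, O}

Start with {B, N}.
From B via ε: add H.
From N via ε: add C.
From C via ε: add M.
From M via ε: add D.
From D via ε: add A, O.
No new states can be added; the closed set is {A, B, C, D, H, M, N, O}.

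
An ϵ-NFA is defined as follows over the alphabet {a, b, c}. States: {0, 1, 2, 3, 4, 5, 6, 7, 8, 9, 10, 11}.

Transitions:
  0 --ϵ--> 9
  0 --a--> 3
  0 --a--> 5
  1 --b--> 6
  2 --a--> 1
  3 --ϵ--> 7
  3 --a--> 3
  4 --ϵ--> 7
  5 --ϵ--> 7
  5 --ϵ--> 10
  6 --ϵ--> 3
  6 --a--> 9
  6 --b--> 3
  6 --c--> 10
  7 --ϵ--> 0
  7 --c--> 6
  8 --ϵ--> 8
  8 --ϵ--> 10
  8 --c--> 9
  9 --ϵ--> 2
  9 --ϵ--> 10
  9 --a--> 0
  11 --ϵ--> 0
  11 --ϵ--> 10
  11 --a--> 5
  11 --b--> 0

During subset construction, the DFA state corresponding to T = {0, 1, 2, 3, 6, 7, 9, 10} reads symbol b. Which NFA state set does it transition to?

{0, 2, 3, 6, 7, 9, 10}

1 on b → {6}.
6 on b → {3}.
No b-transition from 0, 2, 3, 7, 9, 10.
Union after reading b: {3, 6}.
Now take the ϵ-closure:
From 3 via ϵ: add 7.
From 7 via ϵ: add 0.
From 0 via ϵ: add 9.
From 9 via ϵ: add 2, 10.
No new states can be added; the closed set is {0, 2, 3, 6, 7, 9, 10}.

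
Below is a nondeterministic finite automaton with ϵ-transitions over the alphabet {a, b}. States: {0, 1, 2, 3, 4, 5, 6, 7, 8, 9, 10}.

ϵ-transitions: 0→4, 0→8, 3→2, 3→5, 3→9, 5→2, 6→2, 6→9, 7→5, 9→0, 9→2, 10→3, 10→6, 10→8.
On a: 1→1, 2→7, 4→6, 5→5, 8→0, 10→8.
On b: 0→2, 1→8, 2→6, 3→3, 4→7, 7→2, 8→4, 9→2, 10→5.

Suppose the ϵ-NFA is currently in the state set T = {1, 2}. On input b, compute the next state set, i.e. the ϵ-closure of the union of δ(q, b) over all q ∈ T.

{0, 2, 4, 6, 8, 9}

1 on b → {8}.
2 on b → {6}.
Union after reading b: {6, 8}.
Now take the ϵ-closure:
From 6 via ϵ: add 2, 9.
From 9 via ϵ: add 0.
From 0 via ϵ: add 4.
No new states can be added; the closed set is {0, 2, 4, 6, 8, 9}.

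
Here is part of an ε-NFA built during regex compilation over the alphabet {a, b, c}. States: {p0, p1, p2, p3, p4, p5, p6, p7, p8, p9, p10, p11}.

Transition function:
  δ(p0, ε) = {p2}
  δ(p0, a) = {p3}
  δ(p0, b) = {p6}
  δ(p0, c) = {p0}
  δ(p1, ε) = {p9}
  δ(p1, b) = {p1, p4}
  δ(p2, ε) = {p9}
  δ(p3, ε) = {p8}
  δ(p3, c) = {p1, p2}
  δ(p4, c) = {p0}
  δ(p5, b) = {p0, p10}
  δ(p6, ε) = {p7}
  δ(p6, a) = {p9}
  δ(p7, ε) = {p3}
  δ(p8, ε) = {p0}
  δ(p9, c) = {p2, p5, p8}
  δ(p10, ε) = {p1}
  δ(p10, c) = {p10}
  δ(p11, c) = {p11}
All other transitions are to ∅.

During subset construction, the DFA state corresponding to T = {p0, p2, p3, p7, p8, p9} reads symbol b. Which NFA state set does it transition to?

{p0, p2, p3, p6, p7, p8, p9}

p0 on b → {p6}.
No b-transition from p2, p3, p7, p8, p9.
Union after reading b: {p6}.
Now take the ε-closure:
From p6 via ε: add p7.
From p7 via ε: add p3.
From p3 via ε: add p8.
From p8 via ε: add p0.
From p0 via ε: add p2.
From p2 via ε: add p9.
No new states can be added; the closed set is {p0, p2, p3, p6, p7, p8, p9}.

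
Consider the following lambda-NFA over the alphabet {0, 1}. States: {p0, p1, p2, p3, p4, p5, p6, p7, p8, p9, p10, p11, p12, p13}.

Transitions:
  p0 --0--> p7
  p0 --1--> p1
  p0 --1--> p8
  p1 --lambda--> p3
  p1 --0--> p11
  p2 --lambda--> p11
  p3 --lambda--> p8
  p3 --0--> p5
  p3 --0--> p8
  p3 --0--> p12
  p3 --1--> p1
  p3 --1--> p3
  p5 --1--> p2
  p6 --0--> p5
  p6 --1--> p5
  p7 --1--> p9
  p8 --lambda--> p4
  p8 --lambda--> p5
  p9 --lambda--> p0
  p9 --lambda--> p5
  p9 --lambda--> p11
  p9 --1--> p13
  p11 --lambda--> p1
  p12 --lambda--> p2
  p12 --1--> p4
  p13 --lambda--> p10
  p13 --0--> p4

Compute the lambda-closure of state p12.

Start with {p12}.
From p12 via lambda: add p2.
From p2 via lambda: add p11.
From p11 via lambda: add p1.
From p1 via lambda: add p3.
From p3 via lambda: add p8.
From p8 via lambda: add p4, p5.
No new states can be added; the closed set is {p1, p2, p3, p4, p5, p8, p11, p12}.

{p1, p2, p3, p4, p5, p8, p11, p12}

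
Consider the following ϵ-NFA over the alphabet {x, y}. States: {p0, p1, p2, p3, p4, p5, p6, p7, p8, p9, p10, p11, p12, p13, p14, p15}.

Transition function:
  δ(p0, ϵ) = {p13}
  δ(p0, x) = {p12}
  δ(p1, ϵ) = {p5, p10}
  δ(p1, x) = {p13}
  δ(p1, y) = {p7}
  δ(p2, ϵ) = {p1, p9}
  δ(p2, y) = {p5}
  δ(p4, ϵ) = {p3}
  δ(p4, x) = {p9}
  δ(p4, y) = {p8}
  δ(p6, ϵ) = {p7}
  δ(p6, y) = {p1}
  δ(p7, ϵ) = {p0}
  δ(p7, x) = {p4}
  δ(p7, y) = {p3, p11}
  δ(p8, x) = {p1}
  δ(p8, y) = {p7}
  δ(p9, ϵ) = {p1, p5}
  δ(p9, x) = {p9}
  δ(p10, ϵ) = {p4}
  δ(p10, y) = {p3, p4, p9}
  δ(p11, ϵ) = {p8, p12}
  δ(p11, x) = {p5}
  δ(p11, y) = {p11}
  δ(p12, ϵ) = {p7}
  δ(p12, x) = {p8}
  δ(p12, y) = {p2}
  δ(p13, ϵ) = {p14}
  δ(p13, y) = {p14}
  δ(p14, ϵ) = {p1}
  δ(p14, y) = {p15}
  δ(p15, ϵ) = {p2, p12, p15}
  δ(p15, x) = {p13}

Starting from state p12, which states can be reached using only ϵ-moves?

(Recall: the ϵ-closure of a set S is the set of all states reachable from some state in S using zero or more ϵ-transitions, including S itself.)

Start with {p12}.
From p12 via ϵ: add p7.
From p7 via ϵ: add p0.
From p0 via ϵ: add p13.
From p13 via ϵ: add p14.
From p14 via ϵ: add p1.
From p1 via ϵ: add p5, p10.
From p10 via ϵ: add p4.
From p4 via ϵ: add p3.
No new states can be added; the closed set is {p0, p1, p3, p4, p5, p7, p10, p12, p13, p14}.

{p0, p1, p3, p4, p5, p7, p10, p12, p13, p14}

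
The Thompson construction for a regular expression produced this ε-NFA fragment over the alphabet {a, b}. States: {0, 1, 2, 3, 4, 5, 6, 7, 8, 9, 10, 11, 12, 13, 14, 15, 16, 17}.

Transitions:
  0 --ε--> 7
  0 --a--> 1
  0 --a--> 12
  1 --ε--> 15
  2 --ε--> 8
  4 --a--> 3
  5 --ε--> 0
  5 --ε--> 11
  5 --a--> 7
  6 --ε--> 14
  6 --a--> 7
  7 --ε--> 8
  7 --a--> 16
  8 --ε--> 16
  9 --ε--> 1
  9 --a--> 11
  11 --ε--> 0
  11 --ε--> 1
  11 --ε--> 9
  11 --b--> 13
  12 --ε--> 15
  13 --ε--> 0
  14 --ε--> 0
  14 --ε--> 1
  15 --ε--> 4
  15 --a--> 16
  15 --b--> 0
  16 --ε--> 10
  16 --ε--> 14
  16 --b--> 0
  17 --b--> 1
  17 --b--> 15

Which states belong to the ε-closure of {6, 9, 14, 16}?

{0, 1, 4, 6, 7, 8, 9, 10, 14, 15, 16}

Start with {6, 9, 14, 16}.
From 9 via ε: add 1.
From 14 via ε: add 0.
From 16 via ε: add 10.
From 0 via ε: add 7.
From 1 via ε: add 15.
From 7 via ε: add 8.
From 15 via ε: add 4.
No new states can be added; the closed set is {0, 1, 4, 6, 7, 8, 9, 10, 14, 15, 16}.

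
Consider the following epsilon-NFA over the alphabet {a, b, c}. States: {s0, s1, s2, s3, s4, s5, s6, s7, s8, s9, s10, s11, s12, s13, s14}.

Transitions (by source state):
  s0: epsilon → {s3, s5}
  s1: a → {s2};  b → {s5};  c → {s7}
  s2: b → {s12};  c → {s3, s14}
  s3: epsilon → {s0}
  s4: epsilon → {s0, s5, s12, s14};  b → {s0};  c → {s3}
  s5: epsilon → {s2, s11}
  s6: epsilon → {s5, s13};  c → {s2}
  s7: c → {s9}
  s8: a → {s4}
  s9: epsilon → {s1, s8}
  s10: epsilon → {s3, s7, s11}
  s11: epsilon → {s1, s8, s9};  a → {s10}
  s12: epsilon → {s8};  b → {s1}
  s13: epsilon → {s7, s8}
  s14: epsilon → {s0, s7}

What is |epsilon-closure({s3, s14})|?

10

Start with {s3, s14}.
From s3 via epsilon: add s0.
From s14 via epsilon: add s7.
From s0 via epsilon: add s5.
From s5 via epsilon: add s2, s11.
From s11 via epsilon: add s1, s8, s9.
epsilon-closure = {s0, s1, s2, s3, s5, s7, s8, s9, s11, s14}, which has 10 states.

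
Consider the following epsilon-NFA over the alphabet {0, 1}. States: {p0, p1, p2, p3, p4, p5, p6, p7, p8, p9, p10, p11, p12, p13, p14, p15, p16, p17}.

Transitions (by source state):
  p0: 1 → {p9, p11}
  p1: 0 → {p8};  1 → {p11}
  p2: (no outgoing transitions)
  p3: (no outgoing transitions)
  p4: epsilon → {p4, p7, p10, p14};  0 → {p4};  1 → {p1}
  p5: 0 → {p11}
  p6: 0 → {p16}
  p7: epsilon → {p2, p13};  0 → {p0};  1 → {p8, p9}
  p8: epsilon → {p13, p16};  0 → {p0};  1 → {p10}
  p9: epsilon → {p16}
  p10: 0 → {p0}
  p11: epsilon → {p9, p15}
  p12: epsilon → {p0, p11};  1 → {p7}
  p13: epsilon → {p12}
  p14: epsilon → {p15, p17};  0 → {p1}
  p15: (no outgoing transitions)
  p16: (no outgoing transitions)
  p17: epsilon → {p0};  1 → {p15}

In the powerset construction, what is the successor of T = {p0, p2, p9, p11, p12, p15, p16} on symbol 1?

{p0, p2, p7, p9, p11, p12, p13, p15, p16}

p0 on 1 → {p9, p11}.
p12 on 1 → {p7}.
No 1-transition from p2, p9, p11, p15, p16.
Union after reading 1: {p7, p9, p11}.
Now take the epsilon-closure:
From p7 via epsilon: add p2, p13.
From p9 via epsilon: add p16.
From p11 via epsilon: add p15.
From p13 via epsilon: add p12.
From p12 via epsilon: add p0.
No new states can be added; the closed set is {p0, p2, p7, p9, p11, p12, p13, p15, p16}.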